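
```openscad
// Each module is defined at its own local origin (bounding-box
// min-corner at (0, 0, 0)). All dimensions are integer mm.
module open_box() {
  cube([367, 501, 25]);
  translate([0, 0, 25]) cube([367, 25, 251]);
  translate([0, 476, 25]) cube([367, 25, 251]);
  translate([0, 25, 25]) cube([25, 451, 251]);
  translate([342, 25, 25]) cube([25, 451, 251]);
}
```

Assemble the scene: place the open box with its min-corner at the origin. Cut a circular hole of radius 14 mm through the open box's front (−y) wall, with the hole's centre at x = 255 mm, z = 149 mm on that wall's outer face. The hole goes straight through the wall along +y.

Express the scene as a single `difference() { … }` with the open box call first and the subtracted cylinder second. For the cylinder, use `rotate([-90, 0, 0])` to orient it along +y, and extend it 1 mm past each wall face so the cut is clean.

difference() {
  open_box();
  translate([255, -1, 149]) rotate([-90, 0, 0]) cylinder(h = 27, r = 14);
}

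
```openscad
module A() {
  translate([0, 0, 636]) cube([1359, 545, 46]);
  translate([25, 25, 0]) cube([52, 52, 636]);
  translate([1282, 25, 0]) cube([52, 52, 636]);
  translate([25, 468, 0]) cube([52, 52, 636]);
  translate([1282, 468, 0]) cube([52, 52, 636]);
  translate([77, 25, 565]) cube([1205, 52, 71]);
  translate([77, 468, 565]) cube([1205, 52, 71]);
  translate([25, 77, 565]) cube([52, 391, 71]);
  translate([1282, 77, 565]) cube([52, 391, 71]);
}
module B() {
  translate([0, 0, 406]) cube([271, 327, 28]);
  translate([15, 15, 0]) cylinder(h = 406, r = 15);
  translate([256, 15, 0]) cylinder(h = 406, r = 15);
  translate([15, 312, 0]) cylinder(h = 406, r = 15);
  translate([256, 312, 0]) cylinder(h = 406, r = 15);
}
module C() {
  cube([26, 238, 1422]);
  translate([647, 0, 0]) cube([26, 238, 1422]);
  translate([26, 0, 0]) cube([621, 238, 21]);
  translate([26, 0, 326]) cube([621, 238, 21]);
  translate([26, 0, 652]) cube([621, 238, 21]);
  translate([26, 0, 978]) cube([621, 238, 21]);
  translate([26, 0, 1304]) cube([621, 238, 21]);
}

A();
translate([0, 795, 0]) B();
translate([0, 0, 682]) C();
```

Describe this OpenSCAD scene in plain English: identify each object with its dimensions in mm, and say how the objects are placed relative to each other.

A is a table: top 1359 mm (x) × 545 mm (y), 46 mm thick, upper face at z = 682 mm, on four 52×52 mm square legs, each inset 25 mm from the nearest pair of top edges, running from z = 0 to the bottom of the top. Four apron rails, 52 mm thick and 71 mm tall, run between adjacent legs with their top edges flush with the underside of the top and their outer faces flush with the legs' outer faces.

B is a four-legged stool. The seat is a 271×327×28 mm slab whose top surface is at z = 434 mm; four round legs, each 30 mm in diameter, run from the floor (z = 0) to the underside of the seat, each leg's axis is inset half a diameter from the nearest pair of seat edges (so the leg's bounding box is flush with the corner).

C is a bookshelf 673 mm wide overall, 238 mm deep and 1422 mm tall. The two sides are 26 mm thick vertical panels. 5 horizontal shelves of 21 mm thickness span between the inner faces of the sides; the lowest shelf sits on the floor and shelves are stacked with a clear vertical gap of 305 mm between each pair.

The stool is on the floor beside the table on its +y side. The bookshelf is on top of the table.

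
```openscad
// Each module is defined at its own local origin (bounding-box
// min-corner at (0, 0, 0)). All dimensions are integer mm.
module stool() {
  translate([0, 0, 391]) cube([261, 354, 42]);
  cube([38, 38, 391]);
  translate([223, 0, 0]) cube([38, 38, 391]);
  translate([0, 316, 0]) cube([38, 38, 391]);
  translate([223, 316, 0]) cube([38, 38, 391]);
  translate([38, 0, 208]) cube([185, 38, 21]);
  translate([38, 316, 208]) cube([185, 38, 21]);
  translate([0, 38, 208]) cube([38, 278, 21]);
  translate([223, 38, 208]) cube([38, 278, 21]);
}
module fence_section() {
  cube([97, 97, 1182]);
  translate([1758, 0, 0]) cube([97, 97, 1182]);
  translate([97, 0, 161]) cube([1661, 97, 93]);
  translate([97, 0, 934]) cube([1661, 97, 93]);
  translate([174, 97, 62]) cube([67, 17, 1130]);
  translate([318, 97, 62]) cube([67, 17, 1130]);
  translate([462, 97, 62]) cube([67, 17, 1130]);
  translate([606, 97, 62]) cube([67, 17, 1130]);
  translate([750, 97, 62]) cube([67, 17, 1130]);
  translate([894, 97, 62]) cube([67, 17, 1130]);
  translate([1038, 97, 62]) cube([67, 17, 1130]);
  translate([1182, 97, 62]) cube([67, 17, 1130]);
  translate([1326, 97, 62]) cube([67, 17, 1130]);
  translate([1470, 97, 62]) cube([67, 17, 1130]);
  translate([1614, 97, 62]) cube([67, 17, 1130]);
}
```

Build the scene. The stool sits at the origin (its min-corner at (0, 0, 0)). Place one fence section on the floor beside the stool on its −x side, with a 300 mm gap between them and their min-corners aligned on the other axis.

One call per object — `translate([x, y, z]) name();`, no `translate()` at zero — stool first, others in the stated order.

stool();
translate([-2155, 0, 0]) fence_section();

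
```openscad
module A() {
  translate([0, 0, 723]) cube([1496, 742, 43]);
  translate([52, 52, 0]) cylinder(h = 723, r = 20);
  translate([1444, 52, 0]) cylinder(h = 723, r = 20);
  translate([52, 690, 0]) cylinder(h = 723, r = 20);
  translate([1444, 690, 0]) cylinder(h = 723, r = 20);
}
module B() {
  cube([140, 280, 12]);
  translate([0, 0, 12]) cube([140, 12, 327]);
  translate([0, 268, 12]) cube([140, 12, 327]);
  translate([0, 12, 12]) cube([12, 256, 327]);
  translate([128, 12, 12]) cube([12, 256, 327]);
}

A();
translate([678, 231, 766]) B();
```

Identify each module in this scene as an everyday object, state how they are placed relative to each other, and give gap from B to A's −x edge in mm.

A is a table. B is an open box. The open box is on top of the table, centred. The gap from the open box to the table's −x edge is 678 mm.

The open box's min-x is at 678; the table's min-x is 0; gap = 678 mm.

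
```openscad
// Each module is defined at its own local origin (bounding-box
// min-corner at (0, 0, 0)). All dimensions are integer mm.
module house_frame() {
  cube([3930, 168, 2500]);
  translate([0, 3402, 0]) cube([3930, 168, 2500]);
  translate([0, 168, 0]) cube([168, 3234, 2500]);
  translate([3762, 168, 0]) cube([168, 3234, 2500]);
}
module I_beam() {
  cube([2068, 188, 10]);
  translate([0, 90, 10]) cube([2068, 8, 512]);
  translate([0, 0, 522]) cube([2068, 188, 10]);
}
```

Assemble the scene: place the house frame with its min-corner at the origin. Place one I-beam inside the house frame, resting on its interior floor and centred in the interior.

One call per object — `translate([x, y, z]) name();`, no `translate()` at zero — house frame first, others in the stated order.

house_frame();
translate([931, 1691, 0]) I_beam();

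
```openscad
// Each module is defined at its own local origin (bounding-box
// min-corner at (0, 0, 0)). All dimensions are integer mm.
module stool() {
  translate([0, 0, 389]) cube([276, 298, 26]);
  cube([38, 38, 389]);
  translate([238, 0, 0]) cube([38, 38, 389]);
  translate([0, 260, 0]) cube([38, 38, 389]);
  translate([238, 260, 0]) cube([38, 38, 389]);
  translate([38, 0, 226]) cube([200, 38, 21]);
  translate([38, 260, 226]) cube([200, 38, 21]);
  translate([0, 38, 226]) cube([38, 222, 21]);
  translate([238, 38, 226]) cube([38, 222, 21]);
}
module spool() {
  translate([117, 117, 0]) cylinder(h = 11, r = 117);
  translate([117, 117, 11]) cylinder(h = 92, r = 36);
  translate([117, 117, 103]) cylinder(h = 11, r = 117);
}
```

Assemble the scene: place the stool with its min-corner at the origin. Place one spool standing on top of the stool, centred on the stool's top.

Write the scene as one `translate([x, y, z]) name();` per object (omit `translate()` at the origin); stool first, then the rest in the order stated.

stool();
translate([21, 32, 415]) spool();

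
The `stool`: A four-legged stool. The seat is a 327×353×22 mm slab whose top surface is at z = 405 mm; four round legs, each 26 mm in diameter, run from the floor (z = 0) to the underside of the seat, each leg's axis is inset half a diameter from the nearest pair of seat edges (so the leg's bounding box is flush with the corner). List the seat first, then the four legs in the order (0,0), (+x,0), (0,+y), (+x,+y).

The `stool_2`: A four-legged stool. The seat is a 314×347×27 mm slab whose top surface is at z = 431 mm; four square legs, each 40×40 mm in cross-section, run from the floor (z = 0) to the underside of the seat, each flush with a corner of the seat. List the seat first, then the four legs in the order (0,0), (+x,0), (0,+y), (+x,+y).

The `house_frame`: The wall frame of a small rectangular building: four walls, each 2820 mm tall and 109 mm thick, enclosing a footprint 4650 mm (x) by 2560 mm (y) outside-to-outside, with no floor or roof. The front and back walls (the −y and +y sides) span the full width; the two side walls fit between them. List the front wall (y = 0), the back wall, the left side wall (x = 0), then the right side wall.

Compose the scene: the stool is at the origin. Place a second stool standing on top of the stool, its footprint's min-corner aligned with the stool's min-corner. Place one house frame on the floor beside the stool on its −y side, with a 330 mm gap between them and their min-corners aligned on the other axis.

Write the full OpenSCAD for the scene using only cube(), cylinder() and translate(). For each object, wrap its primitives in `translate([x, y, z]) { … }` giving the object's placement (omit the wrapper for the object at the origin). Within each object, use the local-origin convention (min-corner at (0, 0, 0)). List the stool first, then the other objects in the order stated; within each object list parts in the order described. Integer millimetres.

translate([0, 0, 383]) cube([327, 353, 22]);
translate([13, 13, 0]) cylinder(h = 383, r = 13);
translate([314, 13, 0]) cylinder(h = 383, r = 13);
translate([13, 340, 0]) cylinder(h = 383, r = 13);
translate([314, 340, 0]) cylinder(h = 383, r = 13);
translate([0, 0, 405]) {
  translate([0, 0, 404]) cube([314, 347, 27]);
  cube([40, 40, 404]);
  translate([274, 0, 0]) cube([40, 40, 404]);
  translate([0, 307, 0]) cube([40, 40, 404]);
  translate([274, 307, 0]) cube([40, 40, 404]);
}
translate([0, -2890, 0]) {
  cube([4650, 109, 2820]);
  translate([0, 2451, 0]) cube([4650, 109, 2820]);
  translate([0, 109, 0]) cube([109, 2342, 2820]);
  translate([4541, 109, 0]) cube([109, 2342, 2820]);
}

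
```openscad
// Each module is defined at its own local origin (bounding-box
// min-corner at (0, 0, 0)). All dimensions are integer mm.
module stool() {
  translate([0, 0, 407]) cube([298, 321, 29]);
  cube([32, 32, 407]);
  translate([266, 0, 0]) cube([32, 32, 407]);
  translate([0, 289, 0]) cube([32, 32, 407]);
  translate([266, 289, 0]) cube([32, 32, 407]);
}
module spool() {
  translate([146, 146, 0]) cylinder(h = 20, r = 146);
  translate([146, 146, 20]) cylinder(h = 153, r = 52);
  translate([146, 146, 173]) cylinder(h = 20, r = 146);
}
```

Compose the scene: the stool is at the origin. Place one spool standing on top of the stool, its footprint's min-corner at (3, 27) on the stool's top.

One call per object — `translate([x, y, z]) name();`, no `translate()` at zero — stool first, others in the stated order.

stool();
translate([3, 27, 436]) spool();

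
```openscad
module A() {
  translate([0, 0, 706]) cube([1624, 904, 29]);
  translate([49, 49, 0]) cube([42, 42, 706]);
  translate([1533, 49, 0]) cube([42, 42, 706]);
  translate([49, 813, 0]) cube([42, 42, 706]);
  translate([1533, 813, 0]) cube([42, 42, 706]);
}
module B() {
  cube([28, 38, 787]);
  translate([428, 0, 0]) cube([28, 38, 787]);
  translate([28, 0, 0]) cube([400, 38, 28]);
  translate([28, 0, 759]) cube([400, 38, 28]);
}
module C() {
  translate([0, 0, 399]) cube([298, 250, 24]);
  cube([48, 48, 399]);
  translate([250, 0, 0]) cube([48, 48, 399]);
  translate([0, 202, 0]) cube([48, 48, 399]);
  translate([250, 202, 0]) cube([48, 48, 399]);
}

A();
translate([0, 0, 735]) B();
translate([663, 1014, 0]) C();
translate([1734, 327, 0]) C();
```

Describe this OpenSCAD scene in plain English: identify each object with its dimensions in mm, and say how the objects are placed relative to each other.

A is a rectangular dining table. The top is 1624×904×29 mm with its upper surface at z = 735 mm. It stands on four 42×42 mm square legs, each inset 49 mm from the nearest pair of top edges, running from the floor to the underside of the top.

B is a rectangular picture frame lying in the x–z plane (depth along y). The opening is 400 mm wide (x) by 731 mm tall (z), surrounded by a border 28 mm wide on all four sides. The frame is 38 mm deep and is made of two full-height vertical stiles with two horizontal rails fitted between them.

C is a four-legged stool. The seat is a 298×250×24 mm slab whose top surface is at z = 423 mm; four square legs, each 48×48 mm in cross-section, run from the floor (z = 0) to the underside of the seat, each flush with a corner of the seat.

The picture frame is on top of the table. Two stools sit around the table at the +y, +x sides.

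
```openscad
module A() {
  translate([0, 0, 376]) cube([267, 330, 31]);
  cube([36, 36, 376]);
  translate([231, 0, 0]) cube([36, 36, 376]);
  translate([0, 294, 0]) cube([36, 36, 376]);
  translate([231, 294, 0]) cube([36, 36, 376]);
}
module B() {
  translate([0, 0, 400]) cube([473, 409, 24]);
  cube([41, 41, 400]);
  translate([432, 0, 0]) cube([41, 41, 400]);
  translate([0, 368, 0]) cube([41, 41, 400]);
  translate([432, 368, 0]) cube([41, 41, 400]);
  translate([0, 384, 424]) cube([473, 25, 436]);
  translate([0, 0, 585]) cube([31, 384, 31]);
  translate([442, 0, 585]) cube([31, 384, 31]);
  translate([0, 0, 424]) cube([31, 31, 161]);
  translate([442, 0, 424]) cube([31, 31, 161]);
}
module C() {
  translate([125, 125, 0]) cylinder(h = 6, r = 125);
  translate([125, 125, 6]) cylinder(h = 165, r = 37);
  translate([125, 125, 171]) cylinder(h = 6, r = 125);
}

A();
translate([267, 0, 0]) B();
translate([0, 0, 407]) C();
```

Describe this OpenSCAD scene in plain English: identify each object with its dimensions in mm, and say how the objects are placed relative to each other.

A is a four-legged stool. The seat is 267×330 mm, 31 mm thick, top at z = 407 mm. It stands on four square legs, each 36×36 mm in cross-section, from z = 0 to the seat underside, each flush with a corner of the seat.

B is a chair. The seat is a 473×409×24 mm slab with its top at z = 424 mm, on four 41×41 mm corner legs (flush with the seat edges, standing on z = 0). A flat backrest 25 mm thick, 436 mm tall, spans the full seat width and rises from the seat top along its +y edge, rear face flush with the rear of the seat. Two armrests of 31×31 mm section run along each side from the seat's front edge to the front of the backrest, top faces 192 mm above the seat top and outer faces flush with the seat's x-edges; a 31×31 mm post under the front of each armrest stands on the seat at the front corner.

C is a spool: two coaxial disc flanges of radius 125 mm and thickness 6 mm, joined by a core cylinder of radius 37 mm and height 165 mm. The lower flange rests on z = 0 and the three cylinders share a vertical axis.

The chair is against the stool's +x side, with their −y faces flush. The spool is on top of the stool.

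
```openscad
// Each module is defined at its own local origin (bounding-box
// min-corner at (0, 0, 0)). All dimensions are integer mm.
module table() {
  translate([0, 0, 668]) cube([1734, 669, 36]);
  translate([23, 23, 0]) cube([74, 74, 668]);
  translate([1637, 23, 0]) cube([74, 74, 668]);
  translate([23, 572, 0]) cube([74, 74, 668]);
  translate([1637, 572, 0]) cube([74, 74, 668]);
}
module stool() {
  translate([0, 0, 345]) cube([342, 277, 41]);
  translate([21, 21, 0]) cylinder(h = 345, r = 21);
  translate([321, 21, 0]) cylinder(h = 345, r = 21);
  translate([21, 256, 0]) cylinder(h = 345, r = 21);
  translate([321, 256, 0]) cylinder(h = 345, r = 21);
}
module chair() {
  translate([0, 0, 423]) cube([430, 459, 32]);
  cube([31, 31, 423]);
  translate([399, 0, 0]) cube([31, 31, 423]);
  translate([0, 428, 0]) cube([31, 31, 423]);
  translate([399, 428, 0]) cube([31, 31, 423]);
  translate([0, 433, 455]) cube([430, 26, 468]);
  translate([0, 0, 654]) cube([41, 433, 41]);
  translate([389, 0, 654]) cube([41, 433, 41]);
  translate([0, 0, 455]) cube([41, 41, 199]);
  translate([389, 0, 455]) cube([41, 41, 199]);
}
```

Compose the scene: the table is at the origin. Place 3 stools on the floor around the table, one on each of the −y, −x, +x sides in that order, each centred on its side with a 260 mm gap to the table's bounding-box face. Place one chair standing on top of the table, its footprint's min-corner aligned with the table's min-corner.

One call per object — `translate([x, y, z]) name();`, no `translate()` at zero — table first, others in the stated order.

table();
translate([696, -537, 0]) stool();
translate([-602, 196, 0]) stool();
translate([1994, 196, 0]) stool();
translate([0, 0, 704]) chair();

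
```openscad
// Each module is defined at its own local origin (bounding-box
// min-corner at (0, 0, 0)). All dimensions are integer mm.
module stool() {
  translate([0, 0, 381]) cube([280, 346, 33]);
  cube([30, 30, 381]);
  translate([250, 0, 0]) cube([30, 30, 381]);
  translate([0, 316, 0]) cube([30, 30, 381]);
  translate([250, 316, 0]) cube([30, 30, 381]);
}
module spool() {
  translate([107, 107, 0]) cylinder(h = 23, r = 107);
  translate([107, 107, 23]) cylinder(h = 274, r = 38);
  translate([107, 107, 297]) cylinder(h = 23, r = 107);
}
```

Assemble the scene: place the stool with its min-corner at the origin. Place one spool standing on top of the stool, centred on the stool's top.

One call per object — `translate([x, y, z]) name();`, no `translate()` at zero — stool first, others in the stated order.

stool();
translate([33, 66, 414]) spool();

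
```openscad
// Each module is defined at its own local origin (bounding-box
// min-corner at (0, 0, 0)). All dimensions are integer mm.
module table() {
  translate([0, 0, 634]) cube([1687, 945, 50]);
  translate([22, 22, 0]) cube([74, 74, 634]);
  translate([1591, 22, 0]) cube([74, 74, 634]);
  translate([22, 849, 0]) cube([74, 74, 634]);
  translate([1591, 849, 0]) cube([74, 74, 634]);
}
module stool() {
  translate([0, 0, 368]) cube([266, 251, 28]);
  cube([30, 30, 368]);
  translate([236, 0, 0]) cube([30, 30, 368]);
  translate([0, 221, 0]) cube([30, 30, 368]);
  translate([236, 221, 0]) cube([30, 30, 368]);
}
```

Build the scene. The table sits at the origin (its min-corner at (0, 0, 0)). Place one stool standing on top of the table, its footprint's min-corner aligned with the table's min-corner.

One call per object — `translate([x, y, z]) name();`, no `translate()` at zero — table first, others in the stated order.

table();
translate([0, 0, 684]) stool();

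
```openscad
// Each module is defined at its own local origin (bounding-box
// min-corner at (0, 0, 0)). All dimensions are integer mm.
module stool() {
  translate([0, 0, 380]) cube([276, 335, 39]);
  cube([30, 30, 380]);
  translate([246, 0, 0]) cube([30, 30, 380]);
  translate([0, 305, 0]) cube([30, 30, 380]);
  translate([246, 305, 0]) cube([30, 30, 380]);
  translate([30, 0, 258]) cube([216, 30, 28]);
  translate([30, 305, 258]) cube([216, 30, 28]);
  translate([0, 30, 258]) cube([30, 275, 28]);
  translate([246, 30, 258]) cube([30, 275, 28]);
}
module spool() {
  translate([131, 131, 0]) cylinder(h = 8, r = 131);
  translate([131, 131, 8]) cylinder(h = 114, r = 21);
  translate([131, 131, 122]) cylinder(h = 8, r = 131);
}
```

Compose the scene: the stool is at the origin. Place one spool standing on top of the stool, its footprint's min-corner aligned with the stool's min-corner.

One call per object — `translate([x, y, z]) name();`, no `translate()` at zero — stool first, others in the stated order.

stool();
translate([0, 0, 419]) spool();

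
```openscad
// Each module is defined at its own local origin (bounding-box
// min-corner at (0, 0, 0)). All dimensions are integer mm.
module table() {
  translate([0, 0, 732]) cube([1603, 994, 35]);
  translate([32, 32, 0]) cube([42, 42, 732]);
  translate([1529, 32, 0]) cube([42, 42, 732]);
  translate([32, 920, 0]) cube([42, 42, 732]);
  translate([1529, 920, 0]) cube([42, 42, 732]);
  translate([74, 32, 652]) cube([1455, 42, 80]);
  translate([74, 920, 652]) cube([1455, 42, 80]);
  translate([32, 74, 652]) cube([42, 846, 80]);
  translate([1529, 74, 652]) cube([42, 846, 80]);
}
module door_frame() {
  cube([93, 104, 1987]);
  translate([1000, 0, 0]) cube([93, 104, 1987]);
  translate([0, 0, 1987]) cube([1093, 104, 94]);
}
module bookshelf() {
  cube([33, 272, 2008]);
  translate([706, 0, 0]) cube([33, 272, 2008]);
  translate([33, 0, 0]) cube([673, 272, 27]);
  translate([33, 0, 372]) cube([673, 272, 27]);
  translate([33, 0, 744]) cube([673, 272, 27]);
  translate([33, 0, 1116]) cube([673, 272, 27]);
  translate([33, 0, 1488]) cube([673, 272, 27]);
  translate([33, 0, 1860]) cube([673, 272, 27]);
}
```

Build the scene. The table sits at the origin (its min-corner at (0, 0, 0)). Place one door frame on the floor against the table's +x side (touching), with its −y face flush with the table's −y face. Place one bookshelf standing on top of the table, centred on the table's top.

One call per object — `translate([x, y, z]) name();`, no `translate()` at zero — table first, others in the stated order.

table();
translate([1603, 0, 0]) door_frame();
translate([432, 361, 767]) bookshelf();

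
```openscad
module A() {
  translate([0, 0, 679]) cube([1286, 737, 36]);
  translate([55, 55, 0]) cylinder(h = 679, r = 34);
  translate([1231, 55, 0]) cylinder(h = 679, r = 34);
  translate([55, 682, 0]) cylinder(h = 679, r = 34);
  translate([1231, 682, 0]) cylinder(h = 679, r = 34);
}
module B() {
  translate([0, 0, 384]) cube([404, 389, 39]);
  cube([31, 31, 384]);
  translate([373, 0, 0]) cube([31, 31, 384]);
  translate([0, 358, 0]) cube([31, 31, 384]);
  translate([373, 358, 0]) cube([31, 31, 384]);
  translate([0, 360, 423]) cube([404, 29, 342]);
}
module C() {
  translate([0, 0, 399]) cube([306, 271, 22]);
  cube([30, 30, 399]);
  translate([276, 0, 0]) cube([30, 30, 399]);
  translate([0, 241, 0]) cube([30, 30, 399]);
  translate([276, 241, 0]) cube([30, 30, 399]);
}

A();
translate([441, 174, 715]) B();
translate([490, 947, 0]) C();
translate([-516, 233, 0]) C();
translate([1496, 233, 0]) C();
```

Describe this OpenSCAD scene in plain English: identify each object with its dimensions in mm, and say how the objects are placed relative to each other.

A is a rectangular dining table. The top is 1286×737×36 mm with its upper surface at z = 715 mm. It stands on four round legs of 68 mm diameter, each leg's bounding box inset 21 mm from the nearest pair of top edges, running from the floor to the underside of the top.

B is a chair. The seat is a 404×389×39 mm slab with its top at z = 423 mm, on four 31×31 mm corner legs (flush with the seat edges, standing on z = 0). A flat backrest 29 mm thick, 342 mm tall, spans the full seat width and rises from the seat top along its +y edge, rear face flush with the rear of the seat.

C is a simple wooden stool: a rectangular seat 306 mm (x) by 271 mm (y), 22 mm thick, top face at z = 421 mm, on four square legs, each 30×30 mm in cross-section. The legs rest on z = 0, each flush with a corner of the seat.

The chair is on top of the table, centred. Three stools sit around the table at the +y, −x, +x sides.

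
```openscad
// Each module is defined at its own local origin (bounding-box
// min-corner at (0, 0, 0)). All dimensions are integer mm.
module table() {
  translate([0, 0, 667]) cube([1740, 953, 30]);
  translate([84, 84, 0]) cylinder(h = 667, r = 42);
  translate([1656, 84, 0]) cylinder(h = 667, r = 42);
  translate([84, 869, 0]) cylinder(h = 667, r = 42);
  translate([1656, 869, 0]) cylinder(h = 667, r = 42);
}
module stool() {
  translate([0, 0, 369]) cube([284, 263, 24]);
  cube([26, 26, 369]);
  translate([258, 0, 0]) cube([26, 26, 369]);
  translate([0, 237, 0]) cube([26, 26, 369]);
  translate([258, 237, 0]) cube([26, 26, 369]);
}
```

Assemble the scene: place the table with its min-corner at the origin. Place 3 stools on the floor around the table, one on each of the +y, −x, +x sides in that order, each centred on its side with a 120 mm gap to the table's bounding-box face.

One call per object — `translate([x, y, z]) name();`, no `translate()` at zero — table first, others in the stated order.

table();
translate([728, 1073, 0]) stool();
translate([-404, 345, 0]) stool();
translate([1860, 345, 0]) stool();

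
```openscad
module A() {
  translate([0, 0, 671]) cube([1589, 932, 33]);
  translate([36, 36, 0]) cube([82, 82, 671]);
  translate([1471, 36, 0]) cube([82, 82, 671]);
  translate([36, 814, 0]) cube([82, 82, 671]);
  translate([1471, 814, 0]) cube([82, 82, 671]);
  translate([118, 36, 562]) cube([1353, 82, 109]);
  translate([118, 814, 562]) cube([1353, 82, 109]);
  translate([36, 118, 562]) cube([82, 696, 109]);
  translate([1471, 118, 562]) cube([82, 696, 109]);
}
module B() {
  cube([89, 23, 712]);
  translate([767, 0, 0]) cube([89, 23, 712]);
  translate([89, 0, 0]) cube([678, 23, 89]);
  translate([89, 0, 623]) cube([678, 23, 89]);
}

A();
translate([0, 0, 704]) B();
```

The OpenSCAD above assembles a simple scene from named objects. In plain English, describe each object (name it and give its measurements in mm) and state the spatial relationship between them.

A is a rectangular dining table. The top is 1589×932×33 mm with its upper surface at z = 704 mm. It stands on four 82×82 mm square legs, each inset 36 mm from the nearest pair of top edges, running from the floor to the underside of the top. Four apron rails, 82 mm thick and 109 mm tall, run between adjacent legs with their top edges flush with the underside of the top and their outer faces flush with the legs' outer faces.

B is a picture frame with a 678×534 mm rectangular opening (x by z) and a uniform 89 mm border on every side. Frame depth is 23 mm along y. It is built from two vertical stiles running the full outside height and two horizontal rails spanning the gap between the stiles.

The picture frame is on top of the table.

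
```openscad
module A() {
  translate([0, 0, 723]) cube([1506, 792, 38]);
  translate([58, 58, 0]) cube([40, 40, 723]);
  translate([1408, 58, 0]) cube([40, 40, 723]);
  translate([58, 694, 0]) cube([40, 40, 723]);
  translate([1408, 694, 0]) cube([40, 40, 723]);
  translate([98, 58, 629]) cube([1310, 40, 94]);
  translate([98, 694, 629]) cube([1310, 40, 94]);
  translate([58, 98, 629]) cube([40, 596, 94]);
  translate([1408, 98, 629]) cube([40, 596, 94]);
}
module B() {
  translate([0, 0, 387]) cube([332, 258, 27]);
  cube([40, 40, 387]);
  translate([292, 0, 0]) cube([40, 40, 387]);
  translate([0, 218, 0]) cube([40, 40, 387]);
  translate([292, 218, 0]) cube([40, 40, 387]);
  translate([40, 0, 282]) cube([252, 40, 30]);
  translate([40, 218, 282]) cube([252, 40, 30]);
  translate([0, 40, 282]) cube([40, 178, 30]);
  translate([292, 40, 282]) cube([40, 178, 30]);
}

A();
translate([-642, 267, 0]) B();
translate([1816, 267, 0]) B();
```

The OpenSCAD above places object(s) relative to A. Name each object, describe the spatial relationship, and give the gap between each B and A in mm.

A is a table. B is a stool. Two stools sit around the table at the −x, +x sides. The gap between each stool and the table is 310 mm.

Each stool's nearest face is 310 mm from the table's bounding box.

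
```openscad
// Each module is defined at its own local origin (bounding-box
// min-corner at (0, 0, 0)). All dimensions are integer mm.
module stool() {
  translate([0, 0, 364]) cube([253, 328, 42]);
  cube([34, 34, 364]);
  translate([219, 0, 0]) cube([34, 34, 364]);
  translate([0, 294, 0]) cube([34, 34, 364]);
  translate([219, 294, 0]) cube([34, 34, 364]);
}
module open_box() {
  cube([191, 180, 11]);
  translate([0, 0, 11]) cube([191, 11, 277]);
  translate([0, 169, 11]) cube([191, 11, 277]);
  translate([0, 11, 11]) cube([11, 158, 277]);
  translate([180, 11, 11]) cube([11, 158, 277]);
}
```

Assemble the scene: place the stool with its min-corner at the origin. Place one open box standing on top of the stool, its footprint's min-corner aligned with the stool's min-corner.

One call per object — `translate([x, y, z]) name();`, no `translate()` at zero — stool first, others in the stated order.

stool();
translate([0, 0, 406]) open_box();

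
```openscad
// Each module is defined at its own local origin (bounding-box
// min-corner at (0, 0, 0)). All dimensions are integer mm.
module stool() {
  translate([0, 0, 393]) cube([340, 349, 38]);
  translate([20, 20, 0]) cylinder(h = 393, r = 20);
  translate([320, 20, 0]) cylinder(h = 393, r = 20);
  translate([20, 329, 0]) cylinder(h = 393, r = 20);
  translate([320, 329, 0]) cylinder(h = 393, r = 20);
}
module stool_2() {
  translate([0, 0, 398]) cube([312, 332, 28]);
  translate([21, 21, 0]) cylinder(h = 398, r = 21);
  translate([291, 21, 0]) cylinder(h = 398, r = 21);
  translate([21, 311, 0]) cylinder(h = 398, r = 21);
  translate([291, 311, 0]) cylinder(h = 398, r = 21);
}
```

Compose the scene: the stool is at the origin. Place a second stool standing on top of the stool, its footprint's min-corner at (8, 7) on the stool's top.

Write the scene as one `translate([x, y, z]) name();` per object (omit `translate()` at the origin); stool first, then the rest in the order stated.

stool();
translate([8, 7, 431]) stool_2();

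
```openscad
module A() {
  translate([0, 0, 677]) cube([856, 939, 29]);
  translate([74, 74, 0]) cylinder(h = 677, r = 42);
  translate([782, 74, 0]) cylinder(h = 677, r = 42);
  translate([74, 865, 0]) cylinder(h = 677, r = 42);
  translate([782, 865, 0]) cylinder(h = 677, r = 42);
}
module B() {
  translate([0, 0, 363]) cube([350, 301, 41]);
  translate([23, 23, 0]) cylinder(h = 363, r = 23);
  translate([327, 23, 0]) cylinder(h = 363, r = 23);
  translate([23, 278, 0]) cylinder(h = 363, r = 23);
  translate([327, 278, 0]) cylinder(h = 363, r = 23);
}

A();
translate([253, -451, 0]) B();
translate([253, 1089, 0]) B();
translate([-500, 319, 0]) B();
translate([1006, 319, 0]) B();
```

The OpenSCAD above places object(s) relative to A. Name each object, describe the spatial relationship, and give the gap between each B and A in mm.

Each stool's nearest face is 150 mm from the table's bounding box.

A is a table. B is a stool. Four stools sit around the table at the −y, +y, −x, +x sides. The gap between each stool and the table is 150 mm.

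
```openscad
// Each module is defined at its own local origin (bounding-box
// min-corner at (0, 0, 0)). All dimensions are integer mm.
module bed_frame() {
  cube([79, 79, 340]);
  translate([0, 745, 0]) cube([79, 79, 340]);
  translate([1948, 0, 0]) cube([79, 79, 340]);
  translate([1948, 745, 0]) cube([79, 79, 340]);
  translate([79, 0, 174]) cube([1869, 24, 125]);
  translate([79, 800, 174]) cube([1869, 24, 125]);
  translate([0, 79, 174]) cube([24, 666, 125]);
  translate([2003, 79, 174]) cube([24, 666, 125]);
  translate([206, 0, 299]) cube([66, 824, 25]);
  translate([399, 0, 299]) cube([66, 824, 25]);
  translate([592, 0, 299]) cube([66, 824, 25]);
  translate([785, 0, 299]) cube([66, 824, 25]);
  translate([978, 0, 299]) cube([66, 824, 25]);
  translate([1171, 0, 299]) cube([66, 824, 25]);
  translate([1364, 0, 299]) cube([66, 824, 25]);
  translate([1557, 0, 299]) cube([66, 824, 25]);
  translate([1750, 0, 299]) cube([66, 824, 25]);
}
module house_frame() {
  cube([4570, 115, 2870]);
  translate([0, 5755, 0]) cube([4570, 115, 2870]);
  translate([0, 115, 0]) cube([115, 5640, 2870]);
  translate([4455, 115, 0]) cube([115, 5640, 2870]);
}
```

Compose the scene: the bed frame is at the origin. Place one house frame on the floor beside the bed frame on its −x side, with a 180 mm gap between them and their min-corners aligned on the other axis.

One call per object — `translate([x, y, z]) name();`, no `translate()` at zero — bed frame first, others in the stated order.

bed_frame();
translate([-4750, 0, 0]) house_frame();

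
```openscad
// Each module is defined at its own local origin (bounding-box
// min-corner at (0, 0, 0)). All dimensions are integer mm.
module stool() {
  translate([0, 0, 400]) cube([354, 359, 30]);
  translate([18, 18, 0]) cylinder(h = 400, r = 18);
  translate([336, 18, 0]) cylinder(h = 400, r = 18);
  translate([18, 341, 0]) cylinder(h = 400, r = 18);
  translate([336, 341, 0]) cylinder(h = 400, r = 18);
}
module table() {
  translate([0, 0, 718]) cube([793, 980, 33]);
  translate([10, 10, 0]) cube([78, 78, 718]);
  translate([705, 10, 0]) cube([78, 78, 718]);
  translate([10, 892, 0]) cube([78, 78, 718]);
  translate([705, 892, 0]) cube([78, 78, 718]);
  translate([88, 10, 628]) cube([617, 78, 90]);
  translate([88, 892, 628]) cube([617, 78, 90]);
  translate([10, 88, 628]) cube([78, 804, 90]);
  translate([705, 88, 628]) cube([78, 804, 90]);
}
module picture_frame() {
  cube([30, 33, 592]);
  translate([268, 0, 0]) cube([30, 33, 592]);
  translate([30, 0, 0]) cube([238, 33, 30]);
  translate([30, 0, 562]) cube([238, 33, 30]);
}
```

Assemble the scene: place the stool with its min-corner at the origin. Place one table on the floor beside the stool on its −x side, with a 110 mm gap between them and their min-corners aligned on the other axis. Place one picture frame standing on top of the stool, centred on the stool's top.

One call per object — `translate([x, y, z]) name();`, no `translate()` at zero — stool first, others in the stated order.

stool();
translate([-903, 0, 0]) table();
translate([28, 163, 430]) picture_frame();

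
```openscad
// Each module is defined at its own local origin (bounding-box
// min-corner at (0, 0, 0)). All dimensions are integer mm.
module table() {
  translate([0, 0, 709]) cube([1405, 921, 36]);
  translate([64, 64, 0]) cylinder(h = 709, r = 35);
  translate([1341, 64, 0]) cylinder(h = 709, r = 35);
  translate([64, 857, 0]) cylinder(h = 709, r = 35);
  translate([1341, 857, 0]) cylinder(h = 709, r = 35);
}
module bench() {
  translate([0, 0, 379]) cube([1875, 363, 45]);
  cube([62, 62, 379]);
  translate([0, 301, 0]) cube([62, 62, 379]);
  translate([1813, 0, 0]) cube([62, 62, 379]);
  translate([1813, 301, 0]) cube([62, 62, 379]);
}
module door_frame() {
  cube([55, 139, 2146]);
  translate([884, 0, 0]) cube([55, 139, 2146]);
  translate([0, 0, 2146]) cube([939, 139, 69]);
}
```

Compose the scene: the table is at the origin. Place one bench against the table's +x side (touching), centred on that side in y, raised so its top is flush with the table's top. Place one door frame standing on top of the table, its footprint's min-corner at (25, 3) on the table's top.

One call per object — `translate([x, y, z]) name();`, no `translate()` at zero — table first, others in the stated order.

table();
translate([1405, 279, 321]) bench();
translate([25, 3, 745]) door_frame();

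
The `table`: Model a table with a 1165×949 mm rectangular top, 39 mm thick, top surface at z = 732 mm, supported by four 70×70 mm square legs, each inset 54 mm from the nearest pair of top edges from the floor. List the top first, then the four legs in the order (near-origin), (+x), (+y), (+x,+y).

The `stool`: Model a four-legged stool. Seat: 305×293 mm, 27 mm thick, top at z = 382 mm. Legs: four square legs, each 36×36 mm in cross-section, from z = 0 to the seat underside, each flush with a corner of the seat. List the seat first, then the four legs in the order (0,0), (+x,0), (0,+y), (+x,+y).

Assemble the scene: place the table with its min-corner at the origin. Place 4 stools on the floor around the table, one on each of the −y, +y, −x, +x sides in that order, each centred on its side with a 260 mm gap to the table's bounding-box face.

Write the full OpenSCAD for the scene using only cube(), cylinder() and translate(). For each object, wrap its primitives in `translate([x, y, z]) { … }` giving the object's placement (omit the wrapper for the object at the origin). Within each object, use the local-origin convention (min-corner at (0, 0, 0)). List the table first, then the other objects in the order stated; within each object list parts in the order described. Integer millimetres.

translate([0, 0, 693]) cube([1165, 949, 39]);
translate([54, 54, 0]) cube([70, 70, 693]);
translate([1041, 54, 0]) cube([70, 70, 693]);
translate([54, 825, 0]) cube([70, 70, 693]);
translate([1041, 825, 0]) cube([70, 70, 693]);
translate([430, -553, 0]) {
  translate([0, 0, 355]) cube([305, 293, 27]);
  cube([36, 36, 355]);
  translate([269, 0, 0]) cube([36, 36, 355]);
  translate([0, 257, 0]) cube([36, 36, 355]);
  translate([269, 257, 0]) cube([36, 36, 355]);
}
translate([430, 1209, 0]) {
  translate([0, 0, 355]) cube([305, 293, 27]);
  cube([36, 36, 355]);
  translate([269, 0, 0]) cube([36, 36, 355]);
  translate([0, 257, 0]) cube([36, 36, 355]);
  translate([269, 257, 0]) cube([36, 36, 355]);
}
translate([-565, 328, 0]) {
  translate([0, 0, 355]) cube([305, 293, 27]);
  cube([36, 36, 355]);
  translate([269, 0, 0]) cube([36, 36, 355]);
  translate([0, 257, 0]) cube([36, 36, 355]);
  translate([269, 257, 0]) cube([36, 36, 355]);
}
translate([1425, 328, 0]) {
  translate([0, 0, 355]) cube([305, 293, 27]);
  cube([36, 36, 355]);
  translate([269, 0, 0]) cube([36, 36, 355]);
  translate([0, 257, 0]) cube([36, 36, 355]);
  translate([269, 257, 0]) cube([36, 36, 355]);
}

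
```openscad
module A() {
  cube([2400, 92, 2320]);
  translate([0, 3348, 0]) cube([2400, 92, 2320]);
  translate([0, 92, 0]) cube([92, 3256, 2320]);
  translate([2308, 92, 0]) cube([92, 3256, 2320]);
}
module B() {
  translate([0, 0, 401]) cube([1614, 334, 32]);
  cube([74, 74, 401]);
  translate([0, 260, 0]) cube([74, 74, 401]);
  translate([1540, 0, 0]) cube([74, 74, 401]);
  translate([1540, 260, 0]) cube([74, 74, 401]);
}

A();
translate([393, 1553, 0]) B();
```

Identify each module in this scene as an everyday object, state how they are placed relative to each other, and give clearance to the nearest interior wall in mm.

Clearances: x = 301, y = 1461; minimum 301 mm.

A is a house frame. B is a bench. The bench sits inside the house frame, centred. The clearance to the nearest interior wall is 301 mm.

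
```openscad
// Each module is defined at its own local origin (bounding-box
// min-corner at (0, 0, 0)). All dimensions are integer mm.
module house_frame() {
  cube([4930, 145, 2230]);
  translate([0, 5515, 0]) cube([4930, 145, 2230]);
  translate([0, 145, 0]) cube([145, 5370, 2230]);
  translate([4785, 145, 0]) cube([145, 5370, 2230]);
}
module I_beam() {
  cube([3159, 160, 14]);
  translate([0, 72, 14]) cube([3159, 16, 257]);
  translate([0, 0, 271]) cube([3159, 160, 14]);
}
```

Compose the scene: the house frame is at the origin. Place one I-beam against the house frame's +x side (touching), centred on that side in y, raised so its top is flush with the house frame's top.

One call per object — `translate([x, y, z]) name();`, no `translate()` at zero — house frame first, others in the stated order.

house_frame();
translate([4930, 2750, 1945]) I_beam();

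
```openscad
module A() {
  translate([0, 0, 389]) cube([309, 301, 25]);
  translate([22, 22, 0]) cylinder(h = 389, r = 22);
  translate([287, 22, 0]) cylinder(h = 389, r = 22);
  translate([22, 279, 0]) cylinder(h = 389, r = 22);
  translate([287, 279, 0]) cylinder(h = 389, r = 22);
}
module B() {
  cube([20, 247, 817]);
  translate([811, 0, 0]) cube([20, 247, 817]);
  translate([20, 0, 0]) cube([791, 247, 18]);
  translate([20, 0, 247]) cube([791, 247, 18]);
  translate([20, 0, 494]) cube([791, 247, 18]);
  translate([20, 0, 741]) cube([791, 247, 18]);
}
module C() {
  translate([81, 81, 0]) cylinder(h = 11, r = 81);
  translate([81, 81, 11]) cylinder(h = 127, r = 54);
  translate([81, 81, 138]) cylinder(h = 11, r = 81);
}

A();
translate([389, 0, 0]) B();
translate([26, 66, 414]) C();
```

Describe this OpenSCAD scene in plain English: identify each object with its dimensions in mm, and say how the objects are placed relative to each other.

A is a four-legged stool. The seat is a 309×301×25 mm slab whose top surface is at z = 414 mm; four round legs, each 44 mm in diameter, run from the floor (z = 0) to the underside of the seat, each leg's axis is inset half a diameter from the nearest pair of seat edges (so the leg's bounding box is flush with the corner).

B is an open bookshelf. Two side panels, each 20 mm thick, 247 mm deep and 817 mm tall, stand 831 mm apart (outside-to-outside). Between them sit 4 shelves, each 18 mm thick and 247 mm deep, spanning the full gap between the sides. The bottom shelf rests on the floor (its underside at z = 0) and the clear gap between one shelf's top and the next shelf's underside is 229 mm.

C is a spool: two coaxial disc flanges of radius 81 mm and thickness 11 mm, joined by a core cylinder of radius 54 mm and height 127 mm. The lower flange rests on z = 0 and the three cylinders share a vertical axis.

The bookshelf is on the floor beside the stool on its +x side. The spool is on top of the stool.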